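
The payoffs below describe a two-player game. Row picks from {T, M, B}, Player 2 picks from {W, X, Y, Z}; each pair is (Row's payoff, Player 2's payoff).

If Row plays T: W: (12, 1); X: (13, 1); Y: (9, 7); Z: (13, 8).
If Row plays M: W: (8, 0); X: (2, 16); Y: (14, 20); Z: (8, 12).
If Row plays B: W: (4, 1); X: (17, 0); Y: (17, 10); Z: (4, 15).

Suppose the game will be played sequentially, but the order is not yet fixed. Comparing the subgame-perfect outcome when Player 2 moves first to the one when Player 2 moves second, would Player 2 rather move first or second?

second

If Row leads: Player 2's best replies are T→Z, M→Y, B→Z; Row's induced payoffs 13, 14, 4; outcome (M, Y), payoffs (14, 20).
If Player 2 leads: Row's best replies are W→T, X→B, Y→B, Z→T; Player 2's induced payoffs 1, 0, 10, 8; outcome (B, Y), payoffs (17, 10).
Player 2 gets 10 moving first and 20 moving second, so Player 2 prefers to move second.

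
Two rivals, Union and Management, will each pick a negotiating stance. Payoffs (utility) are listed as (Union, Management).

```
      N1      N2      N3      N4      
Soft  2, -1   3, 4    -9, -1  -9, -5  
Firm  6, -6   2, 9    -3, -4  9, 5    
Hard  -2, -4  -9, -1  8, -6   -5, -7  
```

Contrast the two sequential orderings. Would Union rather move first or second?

If Union leads: Management's best replies are Soft→N2, Firm→N2, Hard→N2; Union's induced payoffs 3, 2, -9; outcome (Soft, N2), payoffs (3, 4).
If Management leads: Union's best replies are N1→Firm, N2→Soft, N3→Hard, N4→Firm; Management's induced payoffs -6, 4, -6, 5; outcome (Firm, N4), payoffs (9, 5).
Union gets 3 moving first and 9 moving second, so Union prefers to move second.

second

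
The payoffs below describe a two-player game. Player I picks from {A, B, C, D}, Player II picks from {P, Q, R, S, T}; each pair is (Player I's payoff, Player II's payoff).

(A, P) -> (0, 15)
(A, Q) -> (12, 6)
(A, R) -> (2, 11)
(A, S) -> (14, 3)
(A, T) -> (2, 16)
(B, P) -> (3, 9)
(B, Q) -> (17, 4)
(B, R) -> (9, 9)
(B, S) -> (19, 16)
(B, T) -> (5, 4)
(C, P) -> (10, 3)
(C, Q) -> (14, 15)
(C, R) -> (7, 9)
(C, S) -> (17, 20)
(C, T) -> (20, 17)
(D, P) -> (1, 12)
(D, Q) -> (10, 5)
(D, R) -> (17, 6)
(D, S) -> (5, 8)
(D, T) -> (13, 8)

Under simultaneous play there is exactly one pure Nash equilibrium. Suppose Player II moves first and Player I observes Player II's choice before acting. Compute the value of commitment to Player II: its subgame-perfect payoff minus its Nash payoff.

1

Player I best-responds to each possible Player II move:
- P: BR = C, leader payoff 3.
- Q: BR = B, leader payoff 4.
- R: BR = D, leader payoff 6.
- S: BR = B, leader payoff 16.
- T: BR = C, leader payoff 17.
Player II's induced payoffs are 3, 4, 6, 16, 17, so Player II commits to T. Subgame-perfect outcome: (C, T) with payoffs (20, 17).
Now find the simultaneous Nash equilibrium.
Player I's best replies: P→C; Q→B; R→D; S→B; T→C.
Player II's best replies: A→T; B→S; C→S; D→P.
The unique mutual best reply is (B, S), giving (19, 16).
Player II's commitment gain: 17 − 16 = 1.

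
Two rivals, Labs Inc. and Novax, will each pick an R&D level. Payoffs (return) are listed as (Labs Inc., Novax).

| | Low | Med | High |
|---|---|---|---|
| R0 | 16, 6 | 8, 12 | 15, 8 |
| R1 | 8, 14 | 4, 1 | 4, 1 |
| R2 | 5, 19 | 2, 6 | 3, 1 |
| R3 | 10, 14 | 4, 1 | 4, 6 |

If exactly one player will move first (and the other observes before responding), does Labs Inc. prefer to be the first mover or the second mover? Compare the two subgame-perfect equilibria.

first

If Labs Inc. leads: Novax's best replies are R0→Med, R1→Low, R2→Low, R3→Low; Labs Inc.'s induced payoffs 8, 8, 5, 10; outcome (R3, Low), payoffs (10, 14).
If Novax leads: Labs Inc.'s best replies are Low→R0, Med→R0, High→R0; Novax's induced payoffs 6, 12, 8; outcome (R0, Med), payoffs (8, 12).
Labs Inc. gets 10 moving first and 8 moving second, so Labs Inc. prefers to move first.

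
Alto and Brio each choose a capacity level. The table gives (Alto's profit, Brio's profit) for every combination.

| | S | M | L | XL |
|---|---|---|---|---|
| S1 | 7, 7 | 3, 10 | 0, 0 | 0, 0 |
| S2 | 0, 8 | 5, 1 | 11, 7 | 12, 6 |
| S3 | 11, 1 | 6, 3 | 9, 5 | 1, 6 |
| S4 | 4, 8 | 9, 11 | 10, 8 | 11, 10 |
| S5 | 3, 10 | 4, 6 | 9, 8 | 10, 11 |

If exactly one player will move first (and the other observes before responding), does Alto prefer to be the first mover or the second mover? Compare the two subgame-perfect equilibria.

If Alto leads: Brio's best replies are S1→M, S2→S, S3→XL, S4→M, S5→XL; Alto's induced payoffs 3, 0, 1, 9, 10; outcome (S5, XL), payoffs (10, 11).
If Brio leads: Alto's best replies are S→S3, M→S4, L→S2, XL→S2; Brio's induced payoffs 1, 11, 7, 6; outcome (S4, M), payoffs (9, 11).
Alto gets 10 moving first and 9 moving second, so Alto prefers to move first.

first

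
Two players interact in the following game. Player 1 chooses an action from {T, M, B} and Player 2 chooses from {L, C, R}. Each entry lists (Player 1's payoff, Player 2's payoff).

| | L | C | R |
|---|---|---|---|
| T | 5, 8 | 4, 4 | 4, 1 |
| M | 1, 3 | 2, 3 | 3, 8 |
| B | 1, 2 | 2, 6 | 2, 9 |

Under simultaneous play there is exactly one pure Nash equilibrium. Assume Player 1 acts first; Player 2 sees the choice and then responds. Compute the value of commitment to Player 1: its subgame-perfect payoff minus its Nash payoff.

Backward induction with Player 1 moving first.
- T: Player 2 compares 8, 4, 1 and picks L; Player 1 would get 5.
- M: Player 2 compares 3, 3, 8 and picks R; Player 1 would get 3.
- B: Player 2 compares 2, 6, 9 and picks R; Player 1 would get 2.
Among 5, 3, 2, the best is 5 at T. Subgame-perfect outcome: (T, L) with payoffs (5, 8).
Now find the simultaneous Nash equilibrium.
Player 1's best replies: L→T; C→T; R→T.
Player 2's best replies: T→L; M→R; B→R.
Only (T, L) has each player best-responding; Nash payoffs (5, 8).
Player 1's commitment gain: 5 − 5 = 0.

0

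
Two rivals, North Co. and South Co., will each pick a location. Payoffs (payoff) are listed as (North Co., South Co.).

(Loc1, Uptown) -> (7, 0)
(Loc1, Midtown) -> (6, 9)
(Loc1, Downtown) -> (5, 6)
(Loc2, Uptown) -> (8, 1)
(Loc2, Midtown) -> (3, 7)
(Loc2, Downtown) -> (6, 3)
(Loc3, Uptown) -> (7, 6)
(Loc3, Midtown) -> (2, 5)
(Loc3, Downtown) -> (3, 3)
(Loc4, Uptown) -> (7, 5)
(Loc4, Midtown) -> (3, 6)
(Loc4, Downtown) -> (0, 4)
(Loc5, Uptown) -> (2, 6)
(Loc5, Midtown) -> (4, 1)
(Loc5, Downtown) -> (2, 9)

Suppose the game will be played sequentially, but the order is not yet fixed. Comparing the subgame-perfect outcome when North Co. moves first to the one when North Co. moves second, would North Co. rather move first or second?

first

If North Co. leads: South Co.'s best replies are Loc1→Midtown, Loc2→Midtown, Loc3→Uptown, Loc4→Midtown, Loc5→Downtown; North Co.'s induced payoffs 6, 3, 7, 3, 2; outcome (Loc3, Uptown), payoffs (7, 6).
If South Co. leads: North Co.'s best replies are Uptown→Loc2, Midtown→Loc1, Downtown→Loc2; South Co.'s induced payoffs 1, 9, 3; outcome (Loc1, Midtown), payoffs (6, 9).
North Co. gets 7 moving first and 6 moving second, so North Co. prefers to move first.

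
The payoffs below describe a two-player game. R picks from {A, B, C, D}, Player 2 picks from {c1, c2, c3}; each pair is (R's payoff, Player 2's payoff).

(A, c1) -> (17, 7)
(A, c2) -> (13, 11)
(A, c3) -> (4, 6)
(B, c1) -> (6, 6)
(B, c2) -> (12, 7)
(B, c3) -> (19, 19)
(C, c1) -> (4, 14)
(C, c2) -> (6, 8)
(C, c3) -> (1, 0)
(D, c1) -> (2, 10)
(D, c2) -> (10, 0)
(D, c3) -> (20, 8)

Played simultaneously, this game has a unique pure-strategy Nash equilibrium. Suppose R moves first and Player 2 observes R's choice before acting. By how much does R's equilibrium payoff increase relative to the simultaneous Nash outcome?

Player 2 best-responds to each possible R move:
- A: BR = c2, leader payoff 13.
- B: BR = c3, leader payoff 19.
- C: BR = c1, leader payoff 4.
- D: BR = c1, leader payoff 2.
R's induced payoffs are 13, 19, 4, 2, so R commits to B. Subgame-perfect outcome: (B, c3) with payoffs (19, 19).
Now find the simultaneous Nash equilibrium.
R's best replies: c1→A; c2→A; c3→D.
Player 2's best replies: A→c2; B→c3; C→c1; D→c1.
Only (A, c2) has each player best-responding; Nash payoffs (13, 11).
R's commitment gain: 19 − 13 = 6.

6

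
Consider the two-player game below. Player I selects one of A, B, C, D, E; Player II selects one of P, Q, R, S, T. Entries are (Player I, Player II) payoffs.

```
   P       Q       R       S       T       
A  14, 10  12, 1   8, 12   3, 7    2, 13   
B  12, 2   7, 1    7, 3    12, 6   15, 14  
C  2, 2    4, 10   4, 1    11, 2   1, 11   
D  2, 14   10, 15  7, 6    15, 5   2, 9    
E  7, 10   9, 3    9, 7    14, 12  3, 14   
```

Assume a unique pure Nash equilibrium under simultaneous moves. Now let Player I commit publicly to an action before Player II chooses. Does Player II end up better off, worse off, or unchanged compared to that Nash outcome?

unchanged

Backward induction with Player I moving first.
- A: Player II compares 10, 1, 12, 7, 13 and picks T; Player I would get 2.
- B: Player II compares 2, 1, 3, 6, 14 and picks T; Player I would get 15.
- C: Player II compares 2, 10, 1, 2, 11 and picks T; Player I would get 1.
- D: Player II compares 14, 15, 6, 5, 9 and picks Q; Player I would get 10.
- E: Player II compares 10, 3, 7, 12, 14 and picks T; Player I would get 3.
Among 2, 15, 1, 10, 3, the best is 15 at B. Subgame-perfect outcome: (B, T) with payoffs (15, 14).
Under simultaneous play:
Player I's best replies: P→A; Q→A; R→E; S→D; T→B.
Player II's best replies: A→T; B→T; C→T; D→Q; E→T.
Only (B, T) has each player best-responding; Nash payoffs (15, 14).
Player II earns 14 sequentially versus 14 at the Nash outcome: unchanged.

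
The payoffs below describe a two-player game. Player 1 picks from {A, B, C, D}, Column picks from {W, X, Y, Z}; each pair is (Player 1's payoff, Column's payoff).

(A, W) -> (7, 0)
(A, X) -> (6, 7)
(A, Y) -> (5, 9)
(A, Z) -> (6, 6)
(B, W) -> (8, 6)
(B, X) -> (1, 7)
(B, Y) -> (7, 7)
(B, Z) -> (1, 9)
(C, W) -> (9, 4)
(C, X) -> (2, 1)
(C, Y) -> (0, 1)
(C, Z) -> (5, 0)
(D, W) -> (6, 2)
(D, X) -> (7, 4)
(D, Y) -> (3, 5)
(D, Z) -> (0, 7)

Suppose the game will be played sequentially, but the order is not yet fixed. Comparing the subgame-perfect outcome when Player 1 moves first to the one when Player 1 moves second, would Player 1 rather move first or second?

If Player 1 leads: Column's best replies are A→Y, B→Z, C→W, D→Z; Player 1's induced payoffs 5, 1, 9, 0; outcome (C, W), payoffs (9, 4).
If Column leads: Player 1's best replies are W→C, X→D, Y→B, Z→A; Column's induced payoffs 4, 4, 7, 6; outcome (B, Y), payoffs (7, 7).
Player 1 gets 9 moving first and 7 moving second, so Player 1 prefers to move first.

first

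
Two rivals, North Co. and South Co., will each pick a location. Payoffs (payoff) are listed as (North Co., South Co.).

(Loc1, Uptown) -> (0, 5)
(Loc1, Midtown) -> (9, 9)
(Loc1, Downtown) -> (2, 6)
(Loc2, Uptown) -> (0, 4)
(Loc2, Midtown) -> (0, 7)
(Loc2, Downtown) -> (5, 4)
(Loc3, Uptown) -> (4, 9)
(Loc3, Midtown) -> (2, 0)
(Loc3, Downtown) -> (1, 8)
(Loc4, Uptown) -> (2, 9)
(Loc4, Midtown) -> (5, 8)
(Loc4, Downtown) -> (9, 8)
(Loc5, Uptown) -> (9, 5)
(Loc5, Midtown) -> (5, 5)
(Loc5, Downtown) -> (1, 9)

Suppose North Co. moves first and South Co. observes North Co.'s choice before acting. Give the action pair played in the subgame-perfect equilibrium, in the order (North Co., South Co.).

Work backward from South Co.'s decision.
- Loc1: BR = Midtown, leader payoff 9.
- Loc2: BR = Midtown, leader payoff 0.
- Loc3: BR = Uptown, leader payoff 4.
- Loc4: BR = Uptown, leader payoff 2.
- Loc5: BR = Downtown, leader payoff 1.
Among 9, 0, 4, 2, 1, the best is 9 at Loc1. Subgame-perfect outcome: (Loc1, Midtown) with payoffs (9, 9).

(Loc1, Midtown)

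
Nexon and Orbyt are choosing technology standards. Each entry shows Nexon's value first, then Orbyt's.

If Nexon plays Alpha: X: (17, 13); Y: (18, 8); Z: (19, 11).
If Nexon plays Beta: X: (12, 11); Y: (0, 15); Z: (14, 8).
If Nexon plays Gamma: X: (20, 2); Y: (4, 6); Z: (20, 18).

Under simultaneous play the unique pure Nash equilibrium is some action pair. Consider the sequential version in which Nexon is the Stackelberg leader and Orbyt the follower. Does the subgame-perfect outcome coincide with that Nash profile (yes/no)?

yes

Work backward from Orbyt's decision.
- Alpha: Orbyt compares 13, 8, 11 and picks X; Nexon would get 17.
- Beta: Orbyt compares 11, 15, 8 and picks Y; Nexon would get 0.
- Gamma: Orbyt compares 2, 6, 18 and picks Z; Nexon would get 20.
Maximizing over 17, 0, 20, Nexon chooses Gamma. Subgame-perfect outcome: (Gamma, Z) with payoffs (20, 18).
For the simultaneous game, intersect best replies.
Nexon's best replies: X→Gamma; Y→Alpha; Z→Gamma.
Orbyt's best replies: Alpha→X; Beta→Y; Gamma→Z.
The unique mutual best reply is (Gamma, Z), giving (20, 18).
Sequential outcome (Gamma, Z) coincides with the Nash profile (Gamma, Z).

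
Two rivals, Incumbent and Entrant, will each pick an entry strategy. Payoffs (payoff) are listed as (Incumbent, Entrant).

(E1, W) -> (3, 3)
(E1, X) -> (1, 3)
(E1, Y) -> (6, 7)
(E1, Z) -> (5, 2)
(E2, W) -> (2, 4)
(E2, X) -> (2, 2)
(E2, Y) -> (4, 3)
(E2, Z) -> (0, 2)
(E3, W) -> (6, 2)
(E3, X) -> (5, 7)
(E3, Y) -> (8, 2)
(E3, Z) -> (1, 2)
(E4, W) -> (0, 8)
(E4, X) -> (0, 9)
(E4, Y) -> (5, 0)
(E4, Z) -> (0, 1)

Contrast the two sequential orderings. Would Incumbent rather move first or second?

If Incumbent leads: Entrant's best replies are E1→Y, E2→W, E3→X, E4→X; Incumbent's induced payoffs 6, 2, 5, 0; outcome (E1, Y), payoffs (6, 7).
If Entrant leads: Incumbent's best replies are W→E3, X→E3, Y→E3, Z→E1; Entrant's induced payoffs 2, 7, 2, 2; outcome (E3, X), payoffs (5, 7).
Incumbent gets 6 moving first and 5 moving second, so Incumbent prefers to move first.

first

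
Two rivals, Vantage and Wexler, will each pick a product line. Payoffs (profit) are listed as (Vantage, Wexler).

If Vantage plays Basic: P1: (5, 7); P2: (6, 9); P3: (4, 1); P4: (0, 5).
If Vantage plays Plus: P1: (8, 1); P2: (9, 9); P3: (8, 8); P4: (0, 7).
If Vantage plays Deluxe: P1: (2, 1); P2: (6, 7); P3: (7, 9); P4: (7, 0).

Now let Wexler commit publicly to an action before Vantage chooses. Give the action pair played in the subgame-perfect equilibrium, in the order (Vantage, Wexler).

Solve by backward induction (Wexler leads).
- P1: BR = Plus, leader payoff 1.
- P2: BR = Plus, leader payoff 9.
- P3: BR = Plus, leader payoff 8.
- P4: BR = Deluxe, leader payoff 0.
Wexler's induced payoffs are 1, 9, 8, 0, so Wexler commits to P2. Subgame-perfect outcome: (Plus, P2) with payoffs (9, 9).

(Plus, P2)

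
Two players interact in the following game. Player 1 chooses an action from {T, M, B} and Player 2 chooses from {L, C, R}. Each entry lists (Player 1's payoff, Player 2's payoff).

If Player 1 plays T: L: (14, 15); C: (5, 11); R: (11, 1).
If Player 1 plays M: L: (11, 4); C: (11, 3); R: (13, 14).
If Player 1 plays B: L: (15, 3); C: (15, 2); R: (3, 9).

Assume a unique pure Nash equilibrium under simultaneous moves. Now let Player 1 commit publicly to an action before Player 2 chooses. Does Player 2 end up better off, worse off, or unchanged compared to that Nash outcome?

Work backward from Player 2's decision.
- T → Player 2 plays L (best of 15, 11, 1); Player 1 gets 14.
- M → Player 2 plays R (best of 4, 3, 14); Player 1 gets 13.
- B → Player 2 plays R (best of 3, 2, 9); Player 1 gets 3.
Among 14, 13, 3, the best is 14 at T. Subgame-perfect outcome: (T, L) with payoffs (14, 15).
Now find the simultaneous Nash equilibrium.
Player 1's best replies: L→B; C→B; R→M.
Player 2's best replies: T→L; M→R; B→R.
The unique mutual best reply is (M, R), giving (13, 14).
Player 2 earns 15 sequentially versus 14 at the Nash outcome: better off.

better off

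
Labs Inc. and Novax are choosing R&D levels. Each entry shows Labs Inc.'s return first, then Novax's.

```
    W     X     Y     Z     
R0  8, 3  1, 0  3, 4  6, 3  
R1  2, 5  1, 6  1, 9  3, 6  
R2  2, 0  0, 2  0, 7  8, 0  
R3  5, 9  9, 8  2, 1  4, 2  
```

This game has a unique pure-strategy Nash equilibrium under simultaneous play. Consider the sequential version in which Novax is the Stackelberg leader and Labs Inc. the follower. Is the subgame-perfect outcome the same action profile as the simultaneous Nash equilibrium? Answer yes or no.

no

Work backward from Labs Inc.'s decision.
- W: Labs Inc. compares 8, 2, 2, 5 and picks R0; Novax would get 3.
- X: Labs Inc. compares 1, 1, 0, 9 and picks R3; Novax would get 8.
- Y: Labs Inc. compares 3, 1, 0, 2 and picks R0; Novax would get 4.
- Z: Labs Inc. compares 6, 3, 8, 4 and picks R2; Novax would get 0.
Among 3, 8, 4, 0, the best is 8 at X. Subgame-perfect outcome: (R3, X) with payoffs (9, 8).
For the simultaneous game, intersect best replies.
Labs Inc.'s best replies: W→R0; X→R3; Y→R0; Z→R2.
Novax's best replies: R0→Y; R1→Y; R2→Y; R3→W.
The unique mutual best reply is (R0, Y), giving (3, 4).
Sequential outcome (R3, X) differs from the Nash profile (R0, Y).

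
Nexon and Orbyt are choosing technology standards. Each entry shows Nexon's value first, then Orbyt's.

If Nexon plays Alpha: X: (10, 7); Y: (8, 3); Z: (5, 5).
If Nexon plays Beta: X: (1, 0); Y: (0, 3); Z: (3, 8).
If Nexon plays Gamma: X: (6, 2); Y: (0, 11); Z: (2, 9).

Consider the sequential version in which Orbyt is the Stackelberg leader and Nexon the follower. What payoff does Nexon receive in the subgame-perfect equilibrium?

10

Work backward from Nexon's decision.
- X → Nexon plays Alpha (best of 10, 1, 6); Orbyt gets 7.
- Y → Nexon plays Alpha (best of 8, 0, 0); Orbyt gets 3.
- Z → Nexon plays Alpha (best of 5, 3, 2); Orbyt gets 5.
Among 7, 3, 5, the best is 7 at X. Subgame-perfect outcome: (Alpha, X) with payoffs (10, 7).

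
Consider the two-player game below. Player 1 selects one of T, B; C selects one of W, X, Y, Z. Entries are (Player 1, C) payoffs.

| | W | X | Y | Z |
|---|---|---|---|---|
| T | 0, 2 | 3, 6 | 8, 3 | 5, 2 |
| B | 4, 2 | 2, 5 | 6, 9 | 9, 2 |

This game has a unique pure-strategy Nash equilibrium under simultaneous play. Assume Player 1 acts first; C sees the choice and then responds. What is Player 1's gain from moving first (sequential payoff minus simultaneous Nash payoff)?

3

Solve by backward induction (Player 1 leads).
- T: C compares 2, 6, 3, 2 and picks X; Player 1 would get 3.
- B: C compares 2, 5, 9, 2 and picks Y; Player 1 would get 6.
Among 3, 6, the best is 6 at B. Subgame-perfect outcome: (B, Y) with payoffs (6, 9).
For the simultaneous game, intersect best replies.
Player 1's best replies: W→B; X→T; Y→T; Z→B.
C's best replies: T→X; B→Y.
Only (T, X) has each player best-responding; Nash payoffs (3, 6).
Player 1's commitment gain: 6 − 3 = 3.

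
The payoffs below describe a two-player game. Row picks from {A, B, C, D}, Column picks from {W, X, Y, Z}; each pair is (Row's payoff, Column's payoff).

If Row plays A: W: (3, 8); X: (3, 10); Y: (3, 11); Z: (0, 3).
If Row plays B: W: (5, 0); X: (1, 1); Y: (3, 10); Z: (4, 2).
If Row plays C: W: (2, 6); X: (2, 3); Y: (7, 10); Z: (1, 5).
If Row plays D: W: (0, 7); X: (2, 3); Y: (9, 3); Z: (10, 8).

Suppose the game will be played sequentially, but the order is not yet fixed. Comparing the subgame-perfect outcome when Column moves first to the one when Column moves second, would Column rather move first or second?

If Row leads: Column's best replies are A→Y, B→Y, C→Y, D→Z; Row's induced payoffs 3, 3, 7, 10; outcome (D, Z), payoffs (10, 8).
If Column leads: Row's best replies are W→B, X→A, Y→D, Z→D; Column's induced payoffs 0, 10, 3, 8; outcome (A, X), payoffs (3, 10).
Column gets 10 moving first and 8 moving second, so Column prefers to move first.

first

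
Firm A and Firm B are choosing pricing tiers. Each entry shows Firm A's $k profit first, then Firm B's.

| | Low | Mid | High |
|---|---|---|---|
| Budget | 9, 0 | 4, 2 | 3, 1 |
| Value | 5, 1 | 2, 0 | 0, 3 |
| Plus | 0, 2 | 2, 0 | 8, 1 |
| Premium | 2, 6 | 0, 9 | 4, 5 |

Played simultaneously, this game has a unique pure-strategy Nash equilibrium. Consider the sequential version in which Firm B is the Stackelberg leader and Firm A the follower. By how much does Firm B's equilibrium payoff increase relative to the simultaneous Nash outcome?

0

Work backward from Firm A's decision.
- Low → Firm A plays Budget (best of 9, 5, 0, 2); Firm B gets 0.
- Mid → Firm A plays Budget (best of 4, 2, 2, 0); Firm B gets 2.
- High → Firm A plays Plus (best of 3, 0, 8, 4); Firm B gets 1.
Firm B's induced payoffs are 0, 2, 1, so Firm B commits to Mid. Subgame-perfect outcome: (Budget, Mid) with payoffs (4, 2).
For the simultaneous game, intersect best replies.
Firm A's best replies: Low→Budget; Mid→Budget; High→Plus.
Firm B's best replies: Budget→Mid; Value→High; Plus→Low; Premium→Mid.
Only (Budget, Mid) has each player best-responding; Nash payoffs (4, 2).
Firm B's commitment gain: 2 − 2 = 0.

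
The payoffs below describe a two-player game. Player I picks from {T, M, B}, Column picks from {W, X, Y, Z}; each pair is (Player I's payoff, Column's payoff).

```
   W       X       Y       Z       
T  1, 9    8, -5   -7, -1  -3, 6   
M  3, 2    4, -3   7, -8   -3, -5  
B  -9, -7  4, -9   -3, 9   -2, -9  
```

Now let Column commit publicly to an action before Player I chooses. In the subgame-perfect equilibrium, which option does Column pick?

W

Backward induction with Column moving first.
- W: BR = M, leader payoff 2.
- X: BR = T, leader payoff -5.
- Y: BR = M, leader payoff -8.
- Z: BR = B, leader payoff -9.
Maximizing over 2, -5, -8, -9, Column chooses W. Subgame-perfect outcome: (M, W) with payoffs (3, 2).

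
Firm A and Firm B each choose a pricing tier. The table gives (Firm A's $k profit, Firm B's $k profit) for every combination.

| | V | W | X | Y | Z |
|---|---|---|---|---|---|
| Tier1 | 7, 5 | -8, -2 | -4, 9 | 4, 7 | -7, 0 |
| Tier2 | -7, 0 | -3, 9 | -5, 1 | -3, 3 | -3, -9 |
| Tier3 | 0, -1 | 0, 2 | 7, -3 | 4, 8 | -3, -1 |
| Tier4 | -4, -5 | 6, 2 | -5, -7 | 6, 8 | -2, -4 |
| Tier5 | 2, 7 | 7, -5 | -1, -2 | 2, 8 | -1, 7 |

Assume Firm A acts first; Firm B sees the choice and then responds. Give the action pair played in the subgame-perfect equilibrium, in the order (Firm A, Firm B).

Firm B best-responds to each possible Firm A move:
- Tier1: Firm B compares 5, -2, 9, 7, 0 and picks X; Firm A would get -4.
- Tier2: Firm B compares 0, 9, 1, 3, -9 and picks W; Firm A would get -3.
- Tier3: Firm B compares -1, 2, -3, 8, -1 and picks Y; Firm A would get 4.
- Tier4: Firm B compares -5, 2, -7, 8, -4 and picks Y; Firm A would get 6.
- Tier5: Firm B compares 7, -5, -2, 8, 7 and picks Y; Firm A would get 2.
Among -4, -3, 4, 6, 2, the best is 6 at Tier4. Subgame-perfect outcome: (Tier4, Y) with payoffs (6, 8).

(Tier4, Y)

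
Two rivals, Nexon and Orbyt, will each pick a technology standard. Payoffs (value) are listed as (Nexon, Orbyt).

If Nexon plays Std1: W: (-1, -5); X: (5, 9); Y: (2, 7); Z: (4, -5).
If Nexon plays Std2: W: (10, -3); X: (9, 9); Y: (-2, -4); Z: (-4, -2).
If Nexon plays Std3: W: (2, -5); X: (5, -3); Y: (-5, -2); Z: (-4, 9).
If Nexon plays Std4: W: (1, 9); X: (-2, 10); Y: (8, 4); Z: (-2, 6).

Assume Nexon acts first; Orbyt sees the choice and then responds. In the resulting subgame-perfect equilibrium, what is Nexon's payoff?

9

Solve by backward induction (Nexon leads).
- Std1 → Orbyt plays X (best of -5, 9, 7, -5); Nexon gets 5.
- Std2 → Orbyt plays X (best of -3, 9, -4, -2); Nexon gets 9.
- Std3 → Orbyt plays Z (best of -5, -3, -2, 9); Nexon gets -4.
- Std4 → Orbyt plays X (best of 9, 10, 4, 6); Nexon gets -2.
Maximizing over 5, 9, -4, -2, Nexon chooses Std2. Subgame-perfect outcome: (Std2, X) with payoffs (9, 9).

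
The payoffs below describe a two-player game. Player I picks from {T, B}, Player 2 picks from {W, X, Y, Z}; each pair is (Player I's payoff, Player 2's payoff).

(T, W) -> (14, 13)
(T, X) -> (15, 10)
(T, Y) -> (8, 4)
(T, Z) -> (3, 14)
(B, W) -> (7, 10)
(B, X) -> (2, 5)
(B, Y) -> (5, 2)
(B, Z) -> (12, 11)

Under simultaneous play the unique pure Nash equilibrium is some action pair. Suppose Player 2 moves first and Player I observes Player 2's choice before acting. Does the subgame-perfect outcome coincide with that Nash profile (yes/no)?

no

Player I best-responds to each possible Player 2 move:
- W → Player I plays T (best of 14, 7); Player 2 gets 13.
- X → Player I plays T (best of 15, 2); Player 2 gets 10.
- Y → Player I plays T (best of 8, 5); Player 2 gets 4.
- Z → Player I plays B (best of 3, 12); Player 2 gets 11.
Player 2's induced payoffs are 13, 10, 4, 11, so Player 2 commits to W. Subgame-perfect outcome: (T, W) with payoffs (14, 13).
Now find the simultaneous Nash equilibrium.
Player I's best replies: W→T; X→T; Y→T; Z→B.
Player 2's best replies: T→Z; B→Z.
Only (B, Z) has each player best-responding; Nash payoffs (12, 11).
Sequential outcome (T, W) differs from the Nash profile (B, Z).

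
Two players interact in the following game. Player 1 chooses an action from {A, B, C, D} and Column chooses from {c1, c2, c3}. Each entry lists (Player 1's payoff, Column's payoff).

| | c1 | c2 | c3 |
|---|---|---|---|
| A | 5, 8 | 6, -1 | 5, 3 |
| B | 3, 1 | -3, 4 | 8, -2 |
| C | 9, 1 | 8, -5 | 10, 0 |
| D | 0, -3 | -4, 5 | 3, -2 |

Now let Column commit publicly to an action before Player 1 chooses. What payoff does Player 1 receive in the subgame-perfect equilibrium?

9

Work backward from Player 1's decision.
- c1: Player 1 compares 5, 3, 9, 0 and picks C; Column would get 1.
- c2: Player 1 compares 6, -3, 8, -4 and picks C; Column would get -5.
- c3: Player 1 compares 5, 8, 10, 3 and picks C; Column would get 0.
Column's induced payoffs are 1, -5, 0, so Column commits to c1. Subgame-perfect outcome: (C, c1) with payoffs (9, 1).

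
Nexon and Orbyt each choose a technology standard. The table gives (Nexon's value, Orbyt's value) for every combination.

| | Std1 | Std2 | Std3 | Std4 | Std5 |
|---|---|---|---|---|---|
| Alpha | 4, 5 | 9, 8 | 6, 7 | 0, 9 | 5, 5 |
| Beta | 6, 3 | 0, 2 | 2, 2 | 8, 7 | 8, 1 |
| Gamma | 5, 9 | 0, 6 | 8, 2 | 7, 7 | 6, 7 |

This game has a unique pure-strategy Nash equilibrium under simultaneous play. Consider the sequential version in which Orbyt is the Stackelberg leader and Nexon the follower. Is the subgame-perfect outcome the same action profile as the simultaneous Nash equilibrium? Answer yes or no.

no

Nexon best-responds to each possible Orbyt move:
- Std1: Nexon compares 4, 6, 5 and picks Beta; Orbyt would get 3.
- Std2: Nexon compares 9, 0, 0 and picks Alpha; Orbyt would get 8.
- Std3: Nexon compares 6, 2, 8 and picks Gamma; Orbyt would get 2.
- Std4: Nexon compares 0, 8, 7 and picks Beta; Orbyt would get 7.
- Std5: Nexon compares 5, 8, 6 and picks Beta; Orbyt would get 1.
Maximizing over 3, 8, 2, 7, 1, Orbyt chooses Std2. Subgame-perfect outcome: (Alpha, Std2) with payoffs (9, 8).
For the simultaneous game, intersect best replies.
Nexon's best replies: Std1→Beta; Std2→Alpha; Std3→Gamma; Std4→Beta; Std5→Beta.
Orbyt's best replies: Alpha→Std4; Beta→Std4; Gamma→Std1.
The unique mutual best reply is (Beta, Std4), giving (8, 7).
Sequential outcome (Alpha, Std2) differs from the Nash profile (Beta, Std4).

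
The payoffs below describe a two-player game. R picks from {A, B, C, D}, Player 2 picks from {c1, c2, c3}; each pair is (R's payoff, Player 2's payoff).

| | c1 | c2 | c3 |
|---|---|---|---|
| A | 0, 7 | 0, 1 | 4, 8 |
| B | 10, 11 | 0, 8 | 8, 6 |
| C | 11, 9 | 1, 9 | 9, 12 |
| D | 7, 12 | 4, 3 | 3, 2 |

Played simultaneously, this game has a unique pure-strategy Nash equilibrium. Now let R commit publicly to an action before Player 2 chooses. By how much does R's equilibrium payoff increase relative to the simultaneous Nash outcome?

Player 2 best-responds to each possible R move:
- A → Player 2 plays c3 (best of 7, 1, 8); R gets 4.
- B → Player 2 plays c1 (best of 11, 8, 6); R gets 10.
- C → Player 2 plays c3 (best of 9, 9, 12); R gets 9.
- D → Player 2 plays c1 (best of 12, 3, 2); R gets 7.
Maximizing over 4, 10, 9, 7, R chooses B. Subgame-perfect outcome: (B, c1) with payoffs (10, 11).
For the simultaneous game, intersect best replies.
R's best replies: c1→C; c2→D; c3→C.
Player 2's best replies: A→c3; B→c1; C→c3; D→c1.
The unique mutual best reply is (C, c3), giving (9, 12).
R's commitment gain: 10 − 9 = 1.

1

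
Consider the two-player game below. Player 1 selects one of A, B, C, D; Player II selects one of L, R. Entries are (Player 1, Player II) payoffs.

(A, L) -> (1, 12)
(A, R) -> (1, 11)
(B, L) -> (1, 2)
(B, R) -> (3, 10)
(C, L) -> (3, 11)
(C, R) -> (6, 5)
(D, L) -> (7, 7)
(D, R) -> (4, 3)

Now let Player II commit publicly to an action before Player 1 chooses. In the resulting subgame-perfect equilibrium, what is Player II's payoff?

7

Backward induction with Player II moving first.
- L → Player 1 plays D (best of 1, 1, 3, 7); Player II gets 7.
- R → Player 1 plays C (best of 1, 3, 6, 4); Player II gets 5.
Player II's induced payoffs are 7, 5, so Player II commits to L. Subgame-perfect outcome: (D, L) with payoffs (7, 7).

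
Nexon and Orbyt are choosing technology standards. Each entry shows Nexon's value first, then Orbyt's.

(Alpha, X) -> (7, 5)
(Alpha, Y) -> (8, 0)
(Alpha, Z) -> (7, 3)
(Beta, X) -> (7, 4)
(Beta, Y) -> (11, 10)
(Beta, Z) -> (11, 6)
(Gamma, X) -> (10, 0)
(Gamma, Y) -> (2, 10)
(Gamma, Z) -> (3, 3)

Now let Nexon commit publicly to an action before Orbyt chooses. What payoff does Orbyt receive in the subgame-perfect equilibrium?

10

Backward induction with Nexon moving first.
- Alpha: Orbyt compares 5, 0, 3 and picks X; Nexon would get 7.
- Beta: Orbyt compares 4, 10, 6 and picks Y; Nexon would get 11.
- Gamma: Orbyt compares 0, 10, 3 and picks Y; Nexon would get 2.
Nexon's induced payoffs are 7, 11, 2, so Nexon commits to Beta. Subgame-perfect outcome: (Beta, Y) with payoffs (11, 10).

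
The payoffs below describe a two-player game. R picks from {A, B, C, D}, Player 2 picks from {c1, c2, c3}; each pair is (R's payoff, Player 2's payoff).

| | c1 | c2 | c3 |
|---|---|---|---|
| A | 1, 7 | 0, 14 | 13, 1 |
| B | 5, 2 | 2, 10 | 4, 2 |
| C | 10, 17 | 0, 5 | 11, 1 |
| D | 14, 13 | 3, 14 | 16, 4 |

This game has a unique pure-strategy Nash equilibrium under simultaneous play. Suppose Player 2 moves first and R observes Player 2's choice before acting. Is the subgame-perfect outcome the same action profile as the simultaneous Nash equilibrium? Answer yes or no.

yes

R best-responds to each possible Player 2 move:
- c1: BR = D, leader payoff 13.
- c2: BR = D, leader payoff 14.
- c3: BR = D, leader payoff 4.
Player 2's induced payoffs are 13, 14, 4, so Player 2 commits to c2. Subgame-perfect outcome: (D, c2) with payoffs (3, 14).
Now find the simultaneous Nash equilibrium.
R's best replies: c1→D; c2→D; c3→D.
Player 2's best replies: A→c2; B→c2; C→c1; D→c2.
Only (D, c2) has each player best-responding; Nash payoffs (3, 14).
Sequential outcome (D, c2) coincides with the Nash profile (D, c2).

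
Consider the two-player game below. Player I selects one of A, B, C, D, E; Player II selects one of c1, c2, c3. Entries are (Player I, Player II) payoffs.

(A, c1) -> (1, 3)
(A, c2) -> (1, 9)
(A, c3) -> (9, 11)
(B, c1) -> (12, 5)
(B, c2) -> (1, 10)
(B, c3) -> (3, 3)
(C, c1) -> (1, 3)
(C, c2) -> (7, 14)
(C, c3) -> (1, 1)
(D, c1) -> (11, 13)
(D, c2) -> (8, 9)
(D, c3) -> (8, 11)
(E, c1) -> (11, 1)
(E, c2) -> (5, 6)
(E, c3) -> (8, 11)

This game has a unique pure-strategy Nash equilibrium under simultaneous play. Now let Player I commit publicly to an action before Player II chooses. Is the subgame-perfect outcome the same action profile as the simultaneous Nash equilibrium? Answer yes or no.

no

Player II best-responds to each possible Player I move:
- A → Player II plays c3 (best of 3, 9, 11); Player I gets 9.
- B → Player II plays c2 (best of 5, 10, 3); Player I gets 1.
- C → Player II plays c2 (best of 3, 14, 1); Player I gets 7.
- D → Player II plays c1 (best of 13, 9, 11); Player I gets 11.
- E → Player II plays c3 (best of 1, 6, 11); Player I gets 8.
Among 9, 1, 7, 11, 8, the best is 11 at D. Subgame-perfect outcome: (D, c1) with payoffs (11, 13).
Under simultaneous play:
Player I's best replies: c1→B; c2→D; c3→A.
Player II's best replies: A→c3; B→c2; C→c2; D→c1; E→c3.
The unique mutual best reply is (A, c3), giving (9, 11).
Sequential outcome (D, c1) differs from the Nash profile (A, c3).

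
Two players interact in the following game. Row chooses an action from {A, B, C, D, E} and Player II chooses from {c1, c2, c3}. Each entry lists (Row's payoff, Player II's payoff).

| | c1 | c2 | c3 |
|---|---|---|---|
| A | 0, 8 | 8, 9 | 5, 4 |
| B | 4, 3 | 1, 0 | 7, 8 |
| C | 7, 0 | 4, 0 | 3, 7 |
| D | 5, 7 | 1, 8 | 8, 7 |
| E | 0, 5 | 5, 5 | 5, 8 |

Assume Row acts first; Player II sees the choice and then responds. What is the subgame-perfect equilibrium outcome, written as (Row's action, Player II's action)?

(A, c2)

Backward induction with Row moving first.
- A → Player II plays c2 (best of 8, 9, 4); Row gets 8.
- B → Player II plays c3 (best of 3, 0, 8); Row gets 7.
- C → Player II plays c3 (best of 0, 0, 7); Row gets 3.
- D → Player II plays c2 (best of 7, 8, 7); Row gets 1.
- E → Player II plays c3 (best of 5, 5, 8); Row gets 5.
Maximizing over 8, 7, 3, 1, 5, Row chooses A. Subgame-perfect outcome: (A, c2) with payoffs (8, 9).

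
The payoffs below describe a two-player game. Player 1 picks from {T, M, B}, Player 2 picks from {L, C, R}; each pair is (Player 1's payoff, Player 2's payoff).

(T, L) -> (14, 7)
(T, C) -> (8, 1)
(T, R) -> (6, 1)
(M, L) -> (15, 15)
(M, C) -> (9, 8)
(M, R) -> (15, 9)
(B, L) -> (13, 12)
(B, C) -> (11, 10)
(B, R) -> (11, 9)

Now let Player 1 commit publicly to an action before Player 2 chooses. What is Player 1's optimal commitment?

Player 2 best-responds to each possible Player 1 move:
- T → Player 2 plays L (best of 7, 1, 1); Player 1 gets 14.
- M → Player 2 plays L (best of 15, 8, 9); Player 1 gets 15.
- B → Player 2 plays L (best of 12, 10, 9); Player 1 gets 13.
Maximizing over 14, 15, 13, Player 1 chooses M. Subgame-perfect outcome: (M, L) with payoffs (15, 15).

M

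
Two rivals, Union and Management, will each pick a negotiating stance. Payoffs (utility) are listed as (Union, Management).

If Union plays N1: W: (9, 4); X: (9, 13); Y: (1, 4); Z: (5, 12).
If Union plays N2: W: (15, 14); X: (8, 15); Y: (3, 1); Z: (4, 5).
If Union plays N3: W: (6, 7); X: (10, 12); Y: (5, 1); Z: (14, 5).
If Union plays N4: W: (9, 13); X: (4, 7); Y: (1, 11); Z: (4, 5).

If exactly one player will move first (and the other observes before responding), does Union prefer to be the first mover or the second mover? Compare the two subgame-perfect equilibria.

second

If Union leads: Management's best replies are N1→X, N2→X, N3→X, N4→W; Union's induced payoffs 9, 8, 10, 9; outcome (N3, X), payoffs (10, 12).
If Management leads: Union's best replies are W→N2, X→N3, Y→N3, Z→N3; Management's induced payoffs 14, 12, 1, 5; outcome (N2, W), payoffs (15, 14).
Union gets 10 moving first and 15 moving second, so Union prefers to move second.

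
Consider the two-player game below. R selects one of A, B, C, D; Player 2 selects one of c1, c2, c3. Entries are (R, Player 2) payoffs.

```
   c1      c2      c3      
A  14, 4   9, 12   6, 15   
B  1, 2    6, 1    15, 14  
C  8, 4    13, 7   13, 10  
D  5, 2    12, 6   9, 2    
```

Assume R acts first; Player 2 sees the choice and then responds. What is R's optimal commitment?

Work backward from Player 2's decision.
- A: Player 2 compares 4, 12, 15 and picks c3; R would get 6.
- B: Player 2 compares 2, 1, 14 and picks c3; R would get 15.
- C: Player 2 compares 4, 7, 10 and picks c3; R would get 13.
- D: Player 2 compares 2, 6, 2 and picks c2; R would get 12.
Maximizing over 6, 15, 13, 12, R chooses B. Subgame-perfect outcome: (B, c3) with payoffs (15, 14).

B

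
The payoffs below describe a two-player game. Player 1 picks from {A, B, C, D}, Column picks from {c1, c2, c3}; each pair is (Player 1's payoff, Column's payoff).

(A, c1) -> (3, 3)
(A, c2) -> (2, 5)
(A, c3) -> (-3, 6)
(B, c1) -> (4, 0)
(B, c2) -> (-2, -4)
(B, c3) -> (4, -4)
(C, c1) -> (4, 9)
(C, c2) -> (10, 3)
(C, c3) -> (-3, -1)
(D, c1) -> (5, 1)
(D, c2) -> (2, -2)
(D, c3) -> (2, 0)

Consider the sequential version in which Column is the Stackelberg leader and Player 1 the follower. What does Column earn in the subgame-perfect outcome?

Player 1 best-responds to each possible Column move:
- c1: BR = D, leader payoff 1.
- c2: BR = C, leader payoff 3.
- c3: BR = B, leader payoff -4.
Among 1, 3, -4, the best is 3 at c2. Subgame-perfect outcome: (C, c2) with payoffs (10, 3).

3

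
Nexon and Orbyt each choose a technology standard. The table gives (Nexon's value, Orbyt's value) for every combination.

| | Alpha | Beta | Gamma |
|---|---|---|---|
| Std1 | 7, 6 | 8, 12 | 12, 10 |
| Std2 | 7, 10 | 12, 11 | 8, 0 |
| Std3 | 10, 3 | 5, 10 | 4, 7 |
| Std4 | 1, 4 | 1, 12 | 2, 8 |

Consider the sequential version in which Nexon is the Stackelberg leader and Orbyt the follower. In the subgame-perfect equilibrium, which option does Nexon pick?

Std2

Solve by backward induction (Nexon leads).
- Std1: BR = Beta, leader payoff 8.
- Std2: BR = Beta, leader payoff 12.
- Std3: BR = Beta, leader payoff 5.
- Std4: BR = Beta, leader payoff 1.
Maximizing over 8, 12, 5, 1, Nexon chooses Std2. Subgame-perfect outcome: (Std2, Beta) with payoffs (12, 11).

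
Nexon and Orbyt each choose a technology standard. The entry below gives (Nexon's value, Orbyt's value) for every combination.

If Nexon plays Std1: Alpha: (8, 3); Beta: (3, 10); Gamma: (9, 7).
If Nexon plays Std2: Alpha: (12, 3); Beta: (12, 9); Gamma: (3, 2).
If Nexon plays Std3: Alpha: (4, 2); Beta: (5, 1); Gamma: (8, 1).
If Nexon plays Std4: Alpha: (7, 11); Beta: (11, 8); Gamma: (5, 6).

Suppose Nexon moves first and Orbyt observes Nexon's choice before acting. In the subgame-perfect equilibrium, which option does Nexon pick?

Std2

Solve by backward induction (Nexon leads).
- Std1: Orbyt compares 3, 10, 7 and picks Beta; Nexon would get 3.
- Std2: Orbyt compares 3, 9, 2 and picks Beta; Nexon would get 12.
- Std3: Orbyt compares 2, 1, 1 and picks Alpha; Nexon would get 4.
- Std4: Orbyt compares 11, 8, 6 and picks Alpha; Nexon would get 7.
Among 3, 12, 4, 7, the best is 12 at Std2. Subgame-perfect outcome: (Std2, Beta) with payoffs (12, 9).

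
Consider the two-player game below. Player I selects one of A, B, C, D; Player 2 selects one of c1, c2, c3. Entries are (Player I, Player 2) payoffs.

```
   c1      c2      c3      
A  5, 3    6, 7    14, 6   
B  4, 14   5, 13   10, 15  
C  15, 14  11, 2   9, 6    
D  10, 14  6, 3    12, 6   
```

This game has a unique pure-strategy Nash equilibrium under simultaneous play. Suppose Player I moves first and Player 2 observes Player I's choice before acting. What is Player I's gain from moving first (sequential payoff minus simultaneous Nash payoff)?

Backward induction with Player I moving first.
- A: Player 2 compares 3, 7, 6 and picks c2; Player I would get 6.
- B: Player 2 compares 14, 13, 15 and picks c3; Player I would get 10.
- C: Player 2 compares 14, 2, 6 and picks c1; Player I would get 15.
- D: Player 2 compares 14, 3, 6 and picks c1; Player I would get 10.
Player I's induced payoffs are 6, 10, 15, 10, so Player I commits to C. Subgame-perfect outcome: (C, c1) with payoffs (15, 14).
Under simultaneous play:
Player I's best replies: c1→C; c2→C; c3→A.
Player 2's best replies: A→c2; B→c3; C→c1; D→c1.
Only (C, c1) has each player best-responding; Nash payoffs (15, 14).
Player I's commitment gain: 15 − 15 = 0.

0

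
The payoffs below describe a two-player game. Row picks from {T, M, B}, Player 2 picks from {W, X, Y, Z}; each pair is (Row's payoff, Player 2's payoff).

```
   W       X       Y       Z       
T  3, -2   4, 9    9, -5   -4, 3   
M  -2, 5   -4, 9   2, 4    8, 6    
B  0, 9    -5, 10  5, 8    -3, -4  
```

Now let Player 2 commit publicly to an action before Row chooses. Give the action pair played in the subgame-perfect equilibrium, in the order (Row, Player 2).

Work backward from Row's decision.
- W → Row plays T (best of 3, -2, 0); Player 2 gets -2.
- X → Row plays T (best of 4, -4, -5); Player 2 gets 9.
- Y → Row plays T (best of 9, 2, 5); Player 2 gets -5.
- Z → Row plays M (best of -4, 8, -3); Player 2 gets 6.
Maximizing over -2, 9, -5, 6, Player 2 chooses X. Subgame-perfect outcome: (T, X) with payoffs (4, 9).

(T, X)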